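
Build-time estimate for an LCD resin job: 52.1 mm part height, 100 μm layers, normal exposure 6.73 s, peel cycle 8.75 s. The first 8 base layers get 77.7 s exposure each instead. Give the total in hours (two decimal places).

Layers = ⌈52.1/0.1⌉ = 521.
Bottom layers = 8 × (77.7 + 8.75) = 691.6 s.
Normal layers: 513 × (6.73 + 8.75) → 7941.24 s.
Sum: 691.6 + 7941.24 = 8632.84 s → 2.40 hours.

2.40 hours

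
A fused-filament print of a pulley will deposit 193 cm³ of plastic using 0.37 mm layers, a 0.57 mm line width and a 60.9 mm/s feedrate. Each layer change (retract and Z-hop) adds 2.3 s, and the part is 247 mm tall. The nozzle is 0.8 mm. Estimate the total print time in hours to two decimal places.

Extrusion cross-section = 0.37 × 0.57, so 0.2109 mm².
Toolpath length = 193 cm³ / 0.2109 mm² = 193000 / 0.2109 = 915125.7 mm.
Extrusion time = 915125.7 / 60.9 = 15026.7 s.
Layers = ⌈247/0.37⌉ = 668.
Non-print overhead = 668 × 2.3, so 1536.4 s.
Total = 15026.7 + 1536.4 = 16563.1 s = 4.60 hours.

4.60 hours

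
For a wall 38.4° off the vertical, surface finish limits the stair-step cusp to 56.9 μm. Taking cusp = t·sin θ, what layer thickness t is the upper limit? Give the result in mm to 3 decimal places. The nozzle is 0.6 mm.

0.092 mm

sin(38.4°) = 0.6211; t_max = 0.0569/0.6211 = 0.092 mm.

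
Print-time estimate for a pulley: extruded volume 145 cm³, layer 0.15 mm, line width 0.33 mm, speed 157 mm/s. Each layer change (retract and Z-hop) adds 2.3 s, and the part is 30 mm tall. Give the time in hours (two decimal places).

Extrusion cross-section = 0.15 × 0.33, so 0.0495 mm².
Path length: 145000 mm³ / 0.0495 mm² → 2929292.9 mm.
Print-move time = 2929292.9 / 157, so 18657.9 s.
Number of layers: 30 / 0.15 → 200 (rounded up).
Layer-change overhead = 200 × 2.3 = 460 s.
Total = 18657.9 + 460 = 19117.9 s = 5.31 hours.

5.31 hours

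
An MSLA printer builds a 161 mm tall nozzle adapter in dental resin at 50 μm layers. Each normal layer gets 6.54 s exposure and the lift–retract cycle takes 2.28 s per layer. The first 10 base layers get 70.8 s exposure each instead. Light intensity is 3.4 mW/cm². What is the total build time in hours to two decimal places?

8.07 hours

Number of layers: 161 / 0.05 → 3220 (rounded up).
Base layers: 10 × (70.8 + 2.28) → 730.8 s.
Regular layers: 3210 × (6.54 + 2.28) → 28312.2 s.
Sum: 730.8 + 28312.2 = 29043 s → 8.07 hours.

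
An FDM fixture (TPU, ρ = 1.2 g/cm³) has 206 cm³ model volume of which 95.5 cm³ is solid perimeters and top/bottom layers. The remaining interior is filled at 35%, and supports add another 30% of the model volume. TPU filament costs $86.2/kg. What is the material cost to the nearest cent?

Interior volume: 206 − 95.5 → 110.5 cm³.
Deposited infill = 0.35 × 110.5, so 38.675 cm³.
Support: 0.30 × 206 → 61.8 cm³.
Total printed volume = 95.5 + 38.675 + 61.8 = 195.975 cm³.
Mass = 195.975 × 1.2 = 235.17 g.
Cost = 235.17 g / 1000 × $86.2/kg = $20.27.

$20.27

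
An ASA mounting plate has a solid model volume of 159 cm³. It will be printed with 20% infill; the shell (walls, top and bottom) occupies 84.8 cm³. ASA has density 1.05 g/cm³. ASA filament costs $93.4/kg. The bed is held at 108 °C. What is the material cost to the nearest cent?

$9.77

Infill region: 159 − 84.8 → 74.2 cm³.
Deposited infill = 0.20 × 74.2, so 14.84 cm³.
Deposited volume = 84.8 + 14.84, so 99.64 cm³.
Mass = 99.64 × 1.05, so 104.622 g.
At $93.4/kg: 104.622/1000 × 93.4 = $9.77.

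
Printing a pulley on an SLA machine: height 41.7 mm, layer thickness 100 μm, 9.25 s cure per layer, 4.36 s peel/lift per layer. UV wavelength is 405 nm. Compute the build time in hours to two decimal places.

Layer count = ceil(41.7 / 0.1) = 417.
Each layer takes = 9.25 + 4.36, so 13.61 s.
Total = 417 × 13.61 = 5675.37 s = 1.58 hours.

1.58 hours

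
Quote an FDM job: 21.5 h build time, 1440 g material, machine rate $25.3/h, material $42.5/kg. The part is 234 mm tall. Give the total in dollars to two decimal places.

Time charge = 25.3 × 21.5, so $543.95.
Material charge = 42.5 × 1440/1000 = $61.20.
Job cost: 543.95 + 61.20 = $605.15.

$605.15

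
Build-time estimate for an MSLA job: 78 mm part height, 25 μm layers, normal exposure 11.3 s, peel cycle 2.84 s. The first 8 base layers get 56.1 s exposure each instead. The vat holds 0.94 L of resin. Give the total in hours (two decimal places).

Number of layers: 78 / 0.025 → 3120 (rounded up).
Burn-in layers = 8 × (56.1 + 2.84) = 471.52 s.
Regular layers = 3112 × (11.3 + 2.84) = 44003.68 s.
Sum: 471.52 + 44003.68 = 44475.2 s → 12.35 hours.

12.35 hours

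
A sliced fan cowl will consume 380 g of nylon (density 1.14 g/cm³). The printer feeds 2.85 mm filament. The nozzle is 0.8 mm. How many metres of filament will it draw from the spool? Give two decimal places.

Extruded volume: 380/1.14 = 333.3333 cm³ (333333.3 mm³).
Cross-section of 2.85 mm filament: π·(2.85/2)² = 6.3794 mm².
Length = 333333.3 / 6.3794 = 52251.51 mm = 52.25 m.

52.25 m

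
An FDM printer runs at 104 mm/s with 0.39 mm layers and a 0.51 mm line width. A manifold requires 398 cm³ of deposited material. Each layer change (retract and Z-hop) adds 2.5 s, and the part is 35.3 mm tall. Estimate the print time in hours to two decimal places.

Bead cross-section = 0.39 × 0.51, so 0.1989 mm².
Toolpath length = 398 cm³ / 0.1989 mm² = 398000 / 0.1989 = 2001005.5 mm.
Time extruding = 2001005.5 / 104 = 19240.4 s.
Number of layers: 35.3 / 0.39 → 91 (rounded up).
Layer-change overhead = 91 × 2.5 = 227.5 s.
Altogether 19240.4 + 227.5 = 19467.9 s, i.e. 5.41 hours.

5.41 hours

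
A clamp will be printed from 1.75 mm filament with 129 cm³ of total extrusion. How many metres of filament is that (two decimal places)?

Filament cross-section = π × (1.75/2)² = 2.4053 mm².
Length = 129 cm³ / 2.4053 mm² = 129000 / 2.4053 = 53631.56 mm = 53.63 m.

53.63 m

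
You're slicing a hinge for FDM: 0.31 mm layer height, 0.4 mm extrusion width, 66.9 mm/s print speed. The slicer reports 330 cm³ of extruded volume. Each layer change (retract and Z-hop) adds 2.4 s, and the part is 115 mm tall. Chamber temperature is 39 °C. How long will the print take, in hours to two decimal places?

Line area = 0.31 × 0.4 = 0.124 mm².
Path length: 330000 mm³ / 0.124 mm² → 2661290.3 mm.
Time extruding = 2661290.3 / 66.9, so 39780.1 s.
Layer count = ceil(115 / 0.31) = 371.
Layer-change overhead = 371 × 2.4, so 890.4 s.
Total = 39780.1 + 890.4 = 40670.5 s = 11.30 hours.

11.30 hours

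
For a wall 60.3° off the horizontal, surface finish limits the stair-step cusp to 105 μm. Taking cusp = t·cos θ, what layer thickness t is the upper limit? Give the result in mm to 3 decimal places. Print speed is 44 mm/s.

0.212 mm

t = h_c / cos θ = 0.105 / 0.4955 = 0.212 mm.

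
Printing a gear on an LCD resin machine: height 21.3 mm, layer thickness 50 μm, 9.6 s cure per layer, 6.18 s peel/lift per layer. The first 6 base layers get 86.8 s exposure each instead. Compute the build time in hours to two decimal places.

2.00 hours

Layer count = ceil(21.3 / 0.05) = 426.
Base layers = 6 × (86.8 + 6.18), so 557.88 s.
Regular layers = 420 × (9.6 + 6.18), so 6627.6 s.
Sum: 557.88 + 6627.6 = 7185.48 s → 2.00 hours.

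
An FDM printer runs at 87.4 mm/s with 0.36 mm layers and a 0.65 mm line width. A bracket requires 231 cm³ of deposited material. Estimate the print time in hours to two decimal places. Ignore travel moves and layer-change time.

Extrusion cross-section = 0.36 × 0.65 = 0.234 mm².
Total extruded path = 231000/0.234 = 987179.5 mm.
Print-move time = 987179.5 / 87.4, so 11295 s.
Converting: 11295 s = 3.14 hours.

3.14 hours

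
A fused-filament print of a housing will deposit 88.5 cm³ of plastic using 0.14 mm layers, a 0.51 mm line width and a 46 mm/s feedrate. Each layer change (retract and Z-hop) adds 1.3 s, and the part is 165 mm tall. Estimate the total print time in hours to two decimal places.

7.91 hours

Bead cross-section = 0.14 × 0.51 = 0.0714 mm².
Toolpath length = 88.5 cm³ / 0.0714 mm² = 88500 / 0.0714 = 1239495.8 mm.
Extrusion time = 1239495.8 / 46 = 26945.6 s.
Number of layers: 165 / 0.14 → 1179 (rounded up).
Non-print overhead = 1179 × 1.3, so 1532.7 s.
Altogether 26945.6 + 1532.7 = 28478.3 s, i.e. 7.91 hours.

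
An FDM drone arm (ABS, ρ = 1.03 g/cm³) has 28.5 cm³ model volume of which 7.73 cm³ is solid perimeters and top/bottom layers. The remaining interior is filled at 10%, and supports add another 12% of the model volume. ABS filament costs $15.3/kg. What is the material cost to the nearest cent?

$0.21

Volume inside the shell: 28.5 − 7.73 → 20.77 cm³.
Deposited infill = 0.10 × 20.77, so 2.077 cm³.
Support: 0.12 × 28.5 → 3.42 cm³.
Total printed volume = 7.73 + 2.077 + 3.42, so 13.227 cm³.
Mass = 13.227 × 1.03, so 13.62381 g.
At $15.3/kg: 13.62381/1000 × 15.3 = $0.21.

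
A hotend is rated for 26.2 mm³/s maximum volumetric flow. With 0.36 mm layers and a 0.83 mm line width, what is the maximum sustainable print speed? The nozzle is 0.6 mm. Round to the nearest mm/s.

Bead cross-section: 0.36 × 0.83 → 0.2988 mm².
Max speed = 26.2 / 0.2988 = 87.68 ≈ 88 mm/s.

88 mm/s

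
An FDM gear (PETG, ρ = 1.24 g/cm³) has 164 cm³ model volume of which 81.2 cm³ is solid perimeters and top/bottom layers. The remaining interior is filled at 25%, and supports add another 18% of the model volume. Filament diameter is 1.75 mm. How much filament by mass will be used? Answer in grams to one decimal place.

Volume inside the shell: 164 − 81.2 → 82.8 cm³.
Infill deposited: 0.25 × 82.8 → 20.7 cm³.
Support = 0.18 × 164 = 29.52 cm³.
Total printed volume: 81.2 + 20.7 + 29.52 → 131.42 cm³.
Mass = 131.42 × 1.24 = 162.9608 g.

163.0 g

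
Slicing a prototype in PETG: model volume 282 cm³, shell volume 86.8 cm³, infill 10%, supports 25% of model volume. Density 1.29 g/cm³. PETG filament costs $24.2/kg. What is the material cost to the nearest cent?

$5.52

Infill region = 282 − 86.8 = 195.2 cm³.
Infill deposited = 0.10 × 195.2, so 19.52 cm³.
Support = 0.25 × 282 = 70.5 cm³.
Total printed volume = 86.8 + 19.52 + 70.5 = 176.82 cm³.
Mass: 176.82 × 1.29 → 228.0978 g.
At $24.2/kg: 228.0978/1000 × 24.2 = $5.52.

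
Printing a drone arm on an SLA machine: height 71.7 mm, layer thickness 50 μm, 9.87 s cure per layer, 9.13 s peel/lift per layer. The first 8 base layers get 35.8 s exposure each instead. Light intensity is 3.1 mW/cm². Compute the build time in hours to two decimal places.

7.63 hours

Number of layers: 71.7 / 0.05 → 1434 (rounded up).
Base layers = 8 × (35.8 + 9.13), so 359.44 s.
Regular layers: 1426 × (9.87 + 9.13) → 27094 s.
Total = 359.44 + 27094 = 27453.44 s = 7.63 hours.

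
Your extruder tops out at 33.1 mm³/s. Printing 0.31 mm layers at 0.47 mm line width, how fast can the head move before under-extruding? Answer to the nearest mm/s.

227 mm/s

Extrusion cross-section = 0.31 × 0.47 = 0.1457 mm².
Max speed = 33.1 / 0.1457 = 227.18 ≈ 227 mm/s.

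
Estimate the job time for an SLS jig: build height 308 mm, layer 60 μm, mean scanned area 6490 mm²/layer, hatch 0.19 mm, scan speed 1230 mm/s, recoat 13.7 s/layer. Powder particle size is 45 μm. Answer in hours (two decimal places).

59.14 hours

Layer count = ceil(308 / 0.06) = 5134.
Hatch length per layer = 6490 / 0.19 = 34157.9 mm.
Per-layer scan time: 34157.9 / 1230 → 27.7707 s.
Layer cycle: 27.7707 + 13.7 → 41.4707 s.
Build time = 5134 × 41.4707 = 212910.5738 s = 59.14 hours.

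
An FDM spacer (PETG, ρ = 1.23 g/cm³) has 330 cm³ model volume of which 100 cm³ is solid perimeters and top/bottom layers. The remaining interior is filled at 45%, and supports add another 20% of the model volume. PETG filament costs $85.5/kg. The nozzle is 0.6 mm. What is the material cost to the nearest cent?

$28.34

Interior volume = 330 − 100, so 230 cm³.
Infill deposited: 0.45 × 230 → 103.5 cm³.
Support: 0.20 × 330 → 66 cm³.
Deposited volume = 100 + 103.5 + 66 = 269.5 cm³.
Mass = 269.5 × 1.23 = 331.485 g.
At $85.5/kg: 331.485/1000 × 85.5 = $28.34.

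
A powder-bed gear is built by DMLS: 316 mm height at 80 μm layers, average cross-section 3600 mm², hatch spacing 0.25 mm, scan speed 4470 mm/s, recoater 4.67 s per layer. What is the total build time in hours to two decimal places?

8.66 hours

Layer count = ceil(316 / 0.08) = 3950.
Per-layer scan distance: 3600 / 0.25 → 14400 mm.
Per-layer scan time = 14400 / 4470, so 3.2215 s.
Layer cycle = 3.2215 + 4.67, so 7.8915 s.
3950 layers × 7.8915 s/layer = 31171.425 s, i.e. 8.66 hours.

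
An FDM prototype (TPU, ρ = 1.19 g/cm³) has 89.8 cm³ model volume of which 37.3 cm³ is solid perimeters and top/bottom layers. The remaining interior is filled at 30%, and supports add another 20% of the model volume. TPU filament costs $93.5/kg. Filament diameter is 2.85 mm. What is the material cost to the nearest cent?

$7.90

Infill region = 89.8 − 37.3, so 52.5 cm³.
Infill deposited: 0.30 × 52.5 → 15.75 cm³.
Support: 0.20 × 89.8 → 17.96 cm³.
Total extruded = 37.3 + 15.75 + 17.96, so 71.01 cm³.
Mass = 71.01 × 1.19 = 84.5019 g.
Cost = 84.5019 g / 1000 × $93.5/kg = $7.90.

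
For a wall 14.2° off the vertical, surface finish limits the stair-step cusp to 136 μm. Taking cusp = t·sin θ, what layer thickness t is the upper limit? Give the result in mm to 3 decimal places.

0.554 mm

Layer height = cusp / sin(14.2°) = 0.136 / 0.2453 = 0.554 mm.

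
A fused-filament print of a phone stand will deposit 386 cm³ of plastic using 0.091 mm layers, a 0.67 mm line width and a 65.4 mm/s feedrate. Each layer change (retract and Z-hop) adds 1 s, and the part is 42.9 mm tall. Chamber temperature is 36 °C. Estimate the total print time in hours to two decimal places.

Bead cross-section = 0.091 × 0.67 = 0.06097 mm².
Path length: 386000 mm³ / 0.06097 mm² → 6330982.5 mm.
Print-move time: 6330982.5 / 65.4 → 96804 s.
Layers = ⌈42.9/0.091⌉ = 472.
Non-print overhead = 472 × 1, so 472 s.
Total = 96804 + 472 = 97276 s = 27.02 hours.

27.02 hours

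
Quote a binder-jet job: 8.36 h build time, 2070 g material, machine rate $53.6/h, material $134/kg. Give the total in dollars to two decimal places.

$725.48

Time charge: 53.6 × 8.36 → $448.096.
Material charge = 134 × 2070/1000, so $277.38.
Total = 448.096 + 277.38 = 725.476 ≈ $725.48.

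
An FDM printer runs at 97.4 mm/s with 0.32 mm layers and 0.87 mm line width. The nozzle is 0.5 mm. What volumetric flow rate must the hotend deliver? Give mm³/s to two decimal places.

Extrusion cross-section = 0.32 × 0.87, so 0.2784 mm².
Q = v·A = 97.4 × 0.2784 = 27.12 mm³/s.

27.12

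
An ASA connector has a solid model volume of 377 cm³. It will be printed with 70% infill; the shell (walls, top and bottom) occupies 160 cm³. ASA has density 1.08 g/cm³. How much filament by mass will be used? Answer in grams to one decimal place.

336.9 g

Interior volume: 377 − 160 → 217 cm³.
Infill volume = 0.70 × 217, so 151.9 cm³.
Total extruded = 160 + 151.9, so 311.9 cm³.
Mass = 311.9 × 1.08 = 336.852 g.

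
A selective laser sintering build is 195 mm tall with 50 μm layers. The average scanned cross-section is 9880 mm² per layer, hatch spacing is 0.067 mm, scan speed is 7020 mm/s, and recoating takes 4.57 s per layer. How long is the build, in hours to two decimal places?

Number of layers: 195 / 0.05 → 3900 (rounded up).
Hatch length per layer = 9880 / 0.067 = 147462.7 mm.
Laser time per layer = 147462.7 / 7020 = 21.0061 s.
Per-layer time: 21.0061 + 4.57 → 25.5761 s.
Total: 3900 × 25.5761 s = 99746.79 s → 27.71 hours.

27.71 hours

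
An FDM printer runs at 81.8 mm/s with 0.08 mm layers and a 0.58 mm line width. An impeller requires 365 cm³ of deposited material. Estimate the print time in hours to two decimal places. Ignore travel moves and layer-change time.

26.71 hours

Extrusion cross-section = 0.08 × 0.58, so 0.0464 mm².
Path length: 365000 mm³ / 0.0464 mm² → 7866379.3 mm.
Extrusion time: 7866379.3 / 81.8 → 96166 s.
That's 96166 s → 26.71 hours.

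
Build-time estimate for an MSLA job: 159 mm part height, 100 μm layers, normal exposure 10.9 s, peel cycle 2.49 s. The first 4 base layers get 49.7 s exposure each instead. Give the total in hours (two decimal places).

Layers = ⌈159/0.1⌉ = 1590.
Bottom layers = 4 × (49.7 + 2.49) = 208.76 s.
Normal layers: 1586 × (10.9 + 2.49) → 21236.54 s.
Total = 208.76 + 21236.54 = 21445.3 s = 5.96 hours.

5.96 hours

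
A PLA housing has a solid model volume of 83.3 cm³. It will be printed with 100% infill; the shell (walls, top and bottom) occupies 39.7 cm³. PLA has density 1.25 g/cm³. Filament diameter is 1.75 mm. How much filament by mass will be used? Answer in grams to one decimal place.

Infill region = 83.3 − 39.7 = 43.6 cm³.
Infill deposited: 1.00 × 43.6 → 43.6 cm³.
Total extruded = 39.7 + 43.6 = 83.3 cm³.
Mass: 83.3 × 1.25 → 104.125 g.

104.1 g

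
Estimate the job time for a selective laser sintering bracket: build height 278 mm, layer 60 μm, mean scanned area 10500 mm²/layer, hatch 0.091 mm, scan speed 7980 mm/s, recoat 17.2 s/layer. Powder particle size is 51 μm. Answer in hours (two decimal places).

40.75 hours

Layers = ⌈278/0.06⌉ = 4634.
Scan path per layer = 10500 / 0.091 = 115384.6 mm.
Scan time per layer = 115384.6 / 7980 = 14.4592 s.
Time per layer = 14.4592 + 17.2 = 31.6592 s.
Total: 4634 × 31.6592 s = 146708.7328 s → 40.75 hours.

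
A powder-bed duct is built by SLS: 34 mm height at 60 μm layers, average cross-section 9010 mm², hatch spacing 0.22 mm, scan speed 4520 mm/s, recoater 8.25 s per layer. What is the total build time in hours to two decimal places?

2.73 hours

Layer count = ceil(34 / 0.06) = 567.
Hatch length per layer = 9010 / 0.22 = 40954.5 mm.
Scan time per layer = 40954.5 / 4520 = 9.0607 s.
Time per layer = 9.0607 + 8.25 = 17.3107 s.
Build time = 567 × 17.3107 = 9815.1669 s = 2.73 hours.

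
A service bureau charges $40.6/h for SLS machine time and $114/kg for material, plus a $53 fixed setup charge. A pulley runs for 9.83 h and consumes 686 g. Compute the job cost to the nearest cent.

$530.30

Time charge: 40.6 × 9.83 → $399.098.
Material charge = 114 × 686/1000 = $78.204.
Total = 399.098 + 78.204 + 53 = 530.302 ≈ $530.30.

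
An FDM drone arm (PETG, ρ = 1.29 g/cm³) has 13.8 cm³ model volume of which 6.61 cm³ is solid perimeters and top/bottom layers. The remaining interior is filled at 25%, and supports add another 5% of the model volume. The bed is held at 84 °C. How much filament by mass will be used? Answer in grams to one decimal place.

Infill region = 13.8 − 6.61 = 7.19 cm³.
Deposited infill: 0.25 × 7.19 → 1.7975 cm³.
Support = 0.05 × 13.8, so 0.69 cm³.
Deposited volume = 6.61 + 1.7975 + 0.69, so 9.0975 cm³.
Mass = 9.0975 × 1.29 = 11.735775 g.

11.7 g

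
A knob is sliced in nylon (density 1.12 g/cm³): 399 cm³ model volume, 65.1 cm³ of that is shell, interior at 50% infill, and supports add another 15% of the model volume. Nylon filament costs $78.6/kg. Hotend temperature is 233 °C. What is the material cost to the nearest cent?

$25.70

Infill region = 399 − 65.1, so 333.9 cm³.
Deposited infill = 0.50 × 333.9, so 166.95 cm³.
Support: 0.15 × 399 → 59.85 cm³.
Total extruded = 65.1 + 166.95 + 59.85, so 291.9 cm³.
Mass = 291.9 × 1.12, so 326.928 g.
At $78.6/kg: 326.928/1000 × 78.6 = $25.70.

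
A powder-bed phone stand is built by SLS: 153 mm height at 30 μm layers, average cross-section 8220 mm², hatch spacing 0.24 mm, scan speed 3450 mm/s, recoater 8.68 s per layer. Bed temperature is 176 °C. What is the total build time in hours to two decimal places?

Layers = ⌈153/0.03⌉ = 5100.
Hatch length per layer: 8220 / 0.24 → 34250 mm.
Laser time per layer = 34250 / 3450, so 9.9275 s.
Layer cycle = 9.9275 + 8.68, so 18.6075 s.
Total: 5100 × 18.6075 s = 94898.25 s → 26.36 hours.

26.36 hours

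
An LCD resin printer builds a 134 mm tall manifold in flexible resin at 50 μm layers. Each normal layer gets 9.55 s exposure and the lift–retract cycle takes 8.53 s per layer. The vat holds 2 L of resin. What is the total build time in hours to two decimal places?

13.46 hours

Layer count = ceil(134 / 0.05) = 2680.
Cycle time = 9.55 + 8.53 = 18.08 s.
Total = 2680 × 18.08 = 48454.4 s = 13.46 hours.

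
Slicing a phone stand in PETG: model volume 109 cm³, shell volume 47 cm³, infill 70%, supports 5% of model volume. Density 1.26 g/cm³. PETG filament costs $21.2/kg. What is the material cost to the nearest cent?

$2.56

Interior volume: 109 − 47 → 62 cm³.
Deposited infill = 0.70 × 62 = 43.4 cm³.
Support = 0.05 × 109 = 5.45 cm³.
Total extruded: 47 + 43.4 + 5.45 → 95.85 cm³.
Mass = 95.85 × 1.26 = 120.771 g.
Cost = 120.771 g / 1000 × $21.2/kg = $2.56.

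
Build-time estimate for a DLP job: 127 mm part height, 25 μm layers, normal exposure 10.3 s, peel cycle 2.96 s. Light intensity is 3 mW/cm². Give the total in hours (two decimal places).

18.71 hours

Layers = ⌈127/0.025⌉ = 5080.
Cycle time = 10.3 + 2.96, so 13.26 s.
Total = 5080 × 13.26 = 67360.8 s = 18.71 hours.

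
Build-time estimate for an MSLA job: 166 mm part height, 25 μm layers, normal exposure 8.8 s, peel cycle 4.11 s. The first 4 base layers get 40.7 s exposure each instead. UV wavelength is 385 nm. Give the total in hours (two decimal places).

Layers = ⌈166/0.025⌉ = 6640.
Base layers = 4 × (40.7 + 4.11), so 179.24 s.
Normal layers = 6636 × (8.8 + 4.11) = 85670.76 s.
Sum: 179.24 + 85670.76 = 85850 s → 23.85 hours.

23.85 hours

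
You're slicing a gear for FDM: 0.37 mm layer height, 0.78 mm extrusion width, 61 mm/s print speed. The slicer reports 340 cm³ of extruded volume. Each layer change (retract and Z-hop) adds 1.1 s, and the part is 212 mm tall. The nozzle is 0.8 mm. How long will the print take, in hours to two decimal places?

5.54 hours

Bead cross-section = 0.37 × 0.78 = 0.2886 mm².
Total extruded path = 340000/0.2886 = 1178101.2 mm.
Time extruding = 1178101.2 / 61, so 19313.1 s.
Layers = ⌈212/0.37⌉ = 573.
Non-print overhead: 573 × 1.1 → 630.3 s.
Altogether 19313.1 + 630.3 = 19943.4 s, i.e. 5.54 hours.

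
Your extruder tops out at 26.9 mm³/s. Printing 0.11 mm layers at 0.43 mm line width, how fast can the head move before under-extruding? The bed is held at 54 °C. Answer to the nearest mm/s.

Bead cross-section = 0.11 × 0.43, so 0.0473 mm².
v_max = Q/A = 26.9/0.0473 = 568.71 mm/s → 569 mm/s.

569 mm/s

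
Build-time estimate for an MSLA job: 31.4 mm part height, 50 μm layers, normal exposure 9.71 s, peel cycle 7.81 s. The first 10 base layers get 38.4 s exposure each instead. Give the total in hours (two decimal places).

Number of layers: 31.4 / 0.05 → 628 (rounded up).
Base layers: 10 × (38.4 + 7.81) → 462.1 s.
Regular layers: 618 × (9.71 + 7.81) → 10827.36 s.
Sum: 462.1 + 10827.36 = 11289.46 s → 3.14 hours.

3.14 hours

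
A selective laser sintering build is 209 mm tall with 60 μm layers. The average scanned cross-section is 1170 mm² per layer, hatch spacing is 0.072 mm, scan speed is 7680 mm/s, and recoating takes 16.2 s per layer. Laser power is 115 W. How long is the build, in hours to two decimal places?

17.73 hours

Number of layers: 209 / 0.06 → 3484 (rounded up).
Scan path per layer: 1170 / 0.072 → 16250 mm.
Laser time per layer: 16250 / 7680 → 2.1159 s.
Per-layer time = 2.1159 + 16.2 = 18.3159 s.
3484 layers × 18.3159 s/layer = 63812.5956 s, i.e. 17.73 hours.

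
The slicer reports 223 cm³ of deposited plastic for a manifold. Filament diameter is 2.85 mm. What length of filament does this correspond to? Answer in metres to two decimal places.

34.96 m

Filament cross-section = π × (2.85/2)² = 6.3794 mm².
Length = 223 cm³ / 6.3794 mm² = 223000 / 6.3794 = 34956.27 mm = 34.96 m.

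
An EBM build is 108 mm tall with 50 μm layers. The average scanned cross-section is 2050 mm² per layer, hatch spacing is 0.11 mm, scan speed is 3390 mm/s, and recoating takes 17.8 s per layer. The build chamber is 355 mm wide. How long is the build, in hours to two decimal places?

Layers = ⌈108/0.05⌉ = 2160.
Per-layer scan distance = 2050 / 0.11 = 18636.4 mm.
Beam time per layer = 18636.4 / 3390, so 5.4975 s.
Per-layer time: 5.4975 + 17.8 → 23.2975 s.
2160 layers × 23.2975 s/layer = 50322.6 s, i.e. 13.98 hours.

13.98 hours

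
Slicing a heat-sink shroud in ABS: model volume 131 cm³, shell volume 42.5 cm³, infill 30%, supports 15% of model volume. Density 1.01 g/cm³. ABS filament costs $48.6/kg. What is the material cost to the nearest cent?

$4.35

Infill region = 131 − 42.5 = 88.5 cm³.
Infill deposited: 0.30 × 88.5 → 26.55 cm³.
Support = 0.15 × 131 = 19.65 cm³.
Deposited volume = 42.5 + 26.55 + 19.65 = 88.7 cm³.
Mass = 88.7 × 1.01 = 89.587 g.
At $48.6/kg: 89.587/1000 × 48.6 = $4.35.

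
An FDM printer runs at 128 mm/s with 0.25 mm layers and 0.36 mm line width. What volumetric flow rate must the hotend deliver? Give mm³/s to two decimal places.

11.52

A = 0.25 × 0.36 = 0.09 mm².
Volumetric flow = 128 × 0.09 = 11.52 mm³/s.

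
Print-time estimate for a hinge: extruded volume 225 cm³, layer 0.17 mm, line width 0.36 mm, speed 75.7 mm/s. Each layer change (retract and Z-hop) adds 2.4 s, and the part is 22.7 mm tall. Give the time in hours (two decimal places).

Line area = 0.17 × 0.36 = 0.0612 mm².
Toolpath length = 225 cm³ / 0.0612 mm² = 225000 / 0.0612 = 3676470.6 mm.
Time extruding = 3676470.6 / 75.7, so 48566.3 s.
Number of layers: 22.7 / 0.17 → 134 (rounded up).
Layer-change overhead = 134 × 2.4 = 321.6 s.
Altogether 48566.3 + 321.6 = 48887.9 s, i.e. 13.58 hours.

13.58 hours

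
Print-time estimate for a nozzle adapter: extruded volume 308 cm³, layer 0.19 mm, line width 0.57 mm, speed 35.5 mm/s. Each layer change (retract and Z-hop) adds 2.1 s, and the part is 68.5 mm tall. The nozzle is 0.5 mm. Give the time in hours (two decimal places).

22.46 hours

Extrusion cross-section: 0.19 × 0.57 → 0.1083 mm².
Total extruded path = 308000/0.1083 = 2843952 mm.
Time extruding: 2843952 / 35.5 → 80111.3 s.
Layer count = ceil(68.5 / 0.19) = 361.
Layer-change overhead = 361 × 2.1 = 758.1 s.
Total = 80111.3 + 758.1 = 80869.4 s = 22.46 hours.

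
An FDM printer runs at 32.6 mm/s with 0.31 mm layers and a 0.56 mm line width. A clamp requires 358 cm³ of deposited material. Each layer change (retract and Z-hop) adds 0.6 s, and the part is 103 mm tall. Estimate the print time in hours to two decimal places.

17.63 hours

Line area: 0.31 × 0.56 → 0.1736 mm².
Toolpath length = 358 cm³ / 0.1736 mm² = 358000 / 0.1736 = 2062212 mm.
Extrusion time: 2062212 / 32.6 → 63258 s.
Layer count = ceil(103 / 0.31) = 333.
Z-hop total: 333 × 0.6 → 199.8 s.
Altogether 63258 + 199.8 = 63457.8 s, i.e. 17.63 hours.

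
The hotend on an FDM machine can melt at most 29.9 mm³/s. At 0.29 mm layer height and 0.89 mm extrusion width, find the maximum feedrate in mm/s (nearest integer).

A = 0.29 × 0.89, so 0.2581 mm².
Max speed = 29.9 / 0.2581 = 115.85 ≈ 116 mm/s.

116 mm/s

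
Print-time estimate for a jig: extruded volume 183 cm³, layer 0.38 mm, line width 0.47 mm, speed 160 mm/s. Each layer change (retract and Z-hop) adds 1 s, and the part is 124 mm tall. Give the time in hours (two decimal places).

Extrusion cross-section: 0.38 × 0.47 → 0.1786 mm².
Toolpath length = 183 cm³ / 0.1786 mm² = 183000 / 0.1786 = 1024636.1 mm.
Extrusion time: 1024636.1 / 160 → 6404 s.
Layer count = ceil(124 / 0.38) = 327.
Non-print overhead: 327 × 1 → 327 s.
Altogether 6404 + 327 = 6731 s, i.e. 1.87 hours.

1.87 hours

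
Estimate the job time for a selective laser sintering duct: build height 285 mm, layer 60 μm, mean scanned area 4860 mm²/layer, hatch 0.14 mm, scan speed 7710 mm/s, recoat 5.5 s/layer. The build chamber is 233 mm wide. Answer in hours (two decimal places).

Number of layers: 285 / 0.06 → 4750 (rounded up).
Hatch length per layer = 4860 / 0.14, so 34714.3 mm.
Per-layer scan time: 34714.3 / 7710 → 4.5025 s.
Layer cycle = 4.5025 + 5.5, so 10.0025 s.
4750 layers × 10.0025 s/layer = 47511.875 s, i.e. 13.20 hours.

13.20 hours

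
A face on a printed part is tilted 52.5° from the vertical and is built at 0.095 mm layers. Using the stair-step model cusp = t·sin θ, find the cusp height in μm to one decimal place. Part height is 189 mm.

Cusp = layer height × sin(52.5°) = 0.095 × 0.7934 = 0.075373 mm = 75.4 μm.

75.4 μm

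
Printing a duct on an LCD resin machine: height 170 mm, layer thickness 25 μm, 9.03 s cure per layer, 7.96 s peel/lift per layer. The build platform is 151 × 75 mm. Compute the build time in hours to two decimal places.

32.09 hours

Layers = ⌈170/0.025⌉ = 6800.
Each layer takes = 9.03 + 7.96 = 16.99 s.
Build time: 6800 × 16.99 s = 115532 s, i.e. 32.09 hours.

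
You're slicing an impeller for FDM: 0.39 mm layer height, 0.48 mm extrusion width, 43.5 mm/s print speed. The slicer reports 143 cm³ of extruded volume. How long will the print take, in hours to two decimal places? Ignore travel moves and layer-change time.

Line area = 0.39 × 0.48, so 0.1872 mm².
Total extruded path = 143000/0.1872 = 763888.9 mm.
Print-move time: 763888.9 / 43.5 → 17560.7 s.
17560.7 s = 4.88 hours.

4.88 hours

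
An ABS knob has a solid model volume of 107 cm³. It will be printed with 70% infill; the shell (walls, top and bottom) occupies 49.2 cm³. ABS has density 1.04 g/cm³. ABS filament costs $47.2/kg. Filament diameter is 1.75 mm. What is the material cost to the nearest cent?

Volume inside the shell = 107 − 49.2, so 57.8 cm³.
Infill volume: 0.70 × 57.8 → 40.46 cm³.
Total extruded: 49.2 + 40.46 → 89.66 cm³.
Mass: 89.66 × 1.04 → 93.2464 g.
At $47.2/kg: 93.2464/1000 × 47.2 = $4.40.

$4.40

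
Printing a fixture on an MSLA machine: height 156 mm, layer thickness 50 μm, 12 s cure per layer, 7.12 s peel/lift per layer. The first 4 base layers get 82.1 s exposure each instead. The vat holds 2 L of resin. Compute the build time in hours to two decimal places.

16.65 hours

Layer count = ceil(156 / 0.05) = 3120.
Burn-in layers = 4 × (82.1 + 7.12), so 356.88 s.
Regular layers = 3116 × (12 + 7.12) = 59577.92 s.
Total = 356.88 + 59577.92 = 59934.8 s = 16.65 hours.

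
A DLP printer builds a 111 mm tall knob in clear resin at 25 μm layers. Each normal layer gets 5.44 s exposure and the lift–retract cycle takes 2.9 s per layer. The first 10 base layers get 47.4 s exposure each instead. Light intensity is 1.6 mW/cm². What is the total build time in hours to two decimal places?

10.40 hours

Number of layers: 111 / 0.025 → 4440 (rounded up).
Base layers: 10 × (47.4 + 2.9) → 503 s.
Remaining layers: 4430 × (5.44 + 2.9) → 36946.2 s.
Total = 503 + 36946.2 = 37449.2 s = 10.40 hours.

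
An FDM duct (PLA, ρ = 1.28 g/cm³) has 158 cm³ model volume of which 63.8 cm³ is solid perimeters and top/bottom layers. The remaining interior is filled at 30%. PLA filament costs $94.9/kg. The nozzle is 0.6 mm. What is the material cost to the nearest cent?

$11.18

Volume inside the shell = 158 − 63.8, so 94.2 cm³.
Infill volume: 0.30 × 94.2 → 28.26 cm³.
Total printed volume = 63.8 + 28.26 = 92.06 cm³.
Mass = 92.06 × 1.28, so 117.8368 g.
Cost = 117.8368 g / 1000 × $94.9/kg = $11.18.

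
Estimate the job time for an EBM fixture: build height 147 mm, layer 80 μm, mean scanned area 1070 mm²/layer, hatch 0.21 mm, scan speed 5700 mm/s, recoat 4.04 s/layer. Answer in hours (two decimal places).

Number of layers: 147 / 0.08 → 1838 (rounded up).
Per-layer scan distance = 1070 / 0.21 = 5095.2 mm.
Beam time per layer = 5095.2 / 5700 = 0.8939 s.
Time per layer = 0.8939 + 4.04, so 4.9339 s.
1838 layers × 4.9339 s/layer = 9068.5082 s, i.e. 2.52 hours.

2.52 hours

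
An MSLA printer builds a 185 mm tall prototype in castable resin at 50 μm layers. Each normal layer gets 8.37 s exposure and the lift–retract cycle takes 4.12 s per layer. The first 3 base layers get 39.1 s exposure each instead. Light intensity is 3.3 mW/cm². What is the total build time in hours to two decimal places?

12.86 hours

Layers = ⌈185/0.05⌉ = 3700.
Bottom layers = 3 × (39.1 + 4.12), so 129.66 s.
Remaining layers = 3697 × (8.37 + 4.12), so 46175.53 s.
Total = 129.66 + 46175.53 = 46305.19 s = 12.86 hours.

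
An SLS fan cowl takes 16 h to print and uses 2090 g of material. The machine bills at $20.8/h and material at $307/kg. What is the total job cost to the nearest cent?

Machine cost = 20.8 × 16, so $332.80.
Feedstock cost = 307 × 2090/1000 = $641.63.
Job cost: 332.80 + 641.63 = $974.43.

$974.43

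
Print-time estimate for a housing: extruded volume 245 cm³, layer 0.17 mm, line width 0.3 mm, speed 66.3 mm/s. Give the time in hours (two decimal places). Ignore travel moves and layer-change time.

20.13 hours

Bead cross-section: 0.17 × 0.3 → 0.051 mm².
Total extruded path = 245000/0.051 = 4803921.6 mm.
Extrusion time: 4803921.6 / 66.3 → 72457.3 s.
That's 72457.3 s → 20.13 hours.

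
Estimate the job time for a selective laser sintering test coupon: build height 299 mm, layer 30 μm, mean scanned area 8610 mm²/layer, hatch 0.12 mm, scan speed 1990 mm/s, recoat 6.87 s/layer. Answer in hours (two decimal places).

118.84 hours

Layers = ⌈299/0.03⌉ = 9967.
Per-layer scan distance = 8610 / 0.12 = 71750 mm.
Scan time per layer: 71750 / 1990 → 36.0553 s.
Layer cycle = 36.0553 + 6.87, so 42.9253 s.
Total: 9967 × 42.9253 s = 427836.4651 s → 118.84 hours.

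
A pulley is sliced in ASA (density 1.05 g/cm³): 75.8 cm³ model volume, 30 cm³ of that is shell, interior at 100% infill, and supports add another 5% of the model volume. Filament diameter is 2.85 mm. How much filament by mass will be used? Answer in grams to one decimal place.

83.6 g

Infill region = 75.8 − 30 = 45.8 cm³.
Infill volume = 1.00 × 45.8 = 45.8 cm³.
Support: 0.05 × 75.8 → 3.79 cm³.
Total printed volume: 30 + 45.8 + 3.79 → 79.59 cm³.
Mass: 79.59 × 1.05 → 83.5695 g.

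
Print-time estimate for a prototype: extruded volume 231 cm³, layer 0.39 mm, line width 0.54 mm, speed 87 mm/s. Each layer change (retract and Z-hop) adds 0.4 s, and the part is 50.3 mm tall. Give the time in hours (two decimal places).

Bead cross-section = 0.39 × 0.54 = 0.2106 mm².
Toolpath length = 231 cm³ / 0.2106 mm² = 231000 / 0.2106 = 1096866.1 mm.
Time extruding = 1096866.1 / 87, so 12607.7 s.
Layers = ⌈50.3/0.39⌉ = 129.
Z-hop total = 129 × 0.4 = 51.6 s.
Total = 12607.7 + 51.6 = 12659.3 s = 3.52 hours.

3.52 hours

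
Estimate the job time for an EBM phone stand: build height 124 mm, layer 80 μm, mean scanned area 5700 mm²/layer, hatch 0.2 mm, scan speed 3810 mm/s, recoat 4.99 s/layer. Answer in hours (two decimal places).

Number of layers: 124 / 0.08 → 1550 (rounded up).
Hatch length per layer = 5700 / 0.2 = 28500 mm.
Per-layer scan time = 28500 / 3810, so 7.4803 s.
Per-layer time = 7.4803 + 4.99, so 12.4703 s.
Total: 1550 × 12.4703 s = 19328.965 s → 5.37 hours.

5.37 hours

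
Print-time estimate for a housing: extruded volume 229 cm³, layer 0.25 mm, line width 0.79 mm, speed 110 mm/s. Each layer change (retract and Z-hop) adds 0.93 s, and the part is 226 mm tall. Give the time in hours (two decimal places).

3.16 hours

Bead cross-section: 0.25 × 0.79 → 0.1975 mm².
Total extruded path = 229000/0.1975 = 1159493.7 mm.
Time extruding: 1159493.7 / 110 → 10540.9 s.
Number of layers: 226 / 0.25 → 904 (rounded up).
Layer-change overhead = 904 × 0.93, so 840.72 s.
Total = 10540.9 + 840.72 = 11381.62 s = 3.16 hours.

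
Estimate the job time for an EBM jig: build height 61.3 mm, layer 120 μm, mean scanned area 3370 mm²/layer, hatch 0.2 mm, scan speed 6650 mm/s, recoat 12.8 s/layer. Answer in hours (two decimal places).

Layer count = ceil(61.3 / 0.12) = 511.
Per-layer scan distance: 3370 / 0.2 → 16850 mm.
Scan time per layer: 16850 / 6650 → 2.5338 s.
Layer cycle: 2.5338 + 12.8 → 15.3338 s.
511 layers × 15.3338 s/layer = 7835.5718 s, i.e. 2.18 hours.

2.18 hours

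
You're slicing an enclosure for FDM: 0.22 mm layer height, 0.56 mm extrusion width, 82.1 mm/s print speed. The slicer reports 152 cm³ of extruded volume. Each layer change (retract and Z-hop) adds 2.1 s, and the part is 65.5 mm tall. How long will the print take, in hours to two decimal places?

4.35 hours

Line area: 0.22 × 0.56 → 0.1232 mm².
Path length: 152000 mm³ / 0.1232 mm² → 1233766.2 mm.
Extrusion time = 1233766.2 / 82.1 = 15027.6 s.
Number of layers: 65.5 / 0.22 → 298 (rounded up).
Z-hop total: 298 × 2.1 → 625.8 s.
Altogether 15027.6 + 625.8 = 15653.4 s, i.e. 4.35 hours.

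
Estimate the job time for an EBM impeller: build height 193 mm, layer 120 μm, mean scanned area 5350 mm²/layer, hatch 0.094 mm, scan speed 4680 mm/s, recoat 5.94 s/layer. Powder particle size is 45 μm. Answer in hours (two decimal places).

8.09 hours

Layers = ⌈193/0.12⌉ = 1609.
Scan path per layer = 5350 / 0.094 = 56914.9 mm.
Beam time per layer = 56914.9 / 4680 = 12.1613 s.
Per-layer time = 12.1613 + 5.94 = 18.1013 s.
Total: 1609 × 18.1013 s = 29124.9917 s → 8.09 hours.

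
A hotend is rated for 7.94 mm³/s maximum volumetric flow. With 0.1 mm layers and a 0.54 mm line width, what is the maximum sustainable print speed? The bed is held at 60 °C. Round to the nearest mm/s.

147 mm/s

A = 0.1 × 0.54, so 0.054 mm².
v_max = Q/A = 7.94/0.054 = 147.04 mm/s → 147 mm/s.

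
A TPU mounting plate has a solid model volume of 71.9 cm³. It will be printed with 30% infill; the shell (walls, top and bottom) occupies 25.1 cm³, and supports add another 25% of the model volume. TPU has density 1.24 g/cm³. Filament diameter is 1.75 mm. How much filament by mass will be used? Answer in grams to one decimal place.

Interior volume = 71.9 − 25.1, so 46.8 cm³.
Infill deposited: 0.30 × 46.8 → 14.04 cm³.
Support = 0.25 × 71.9 = 17.975 cm³.
Total printed volume: 25.1 + 14.04 + 17.975 → 57.115 cm³.
Mass: 57.115 × 1.24 → 70.8226 g.

70.8 g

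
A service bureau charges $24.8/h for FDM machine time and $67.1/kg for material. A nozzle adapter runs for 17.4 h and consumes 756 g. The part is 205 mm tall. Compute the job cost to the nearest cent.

Machine-time cost = 24.8 × 17.4, so $431.52.
Feedstock cost: 67.1 × 756/1000 → $50.7276.
Job cost: 431.52 + 50.7276 = 482.2476 ≈ $482.25.

$482.25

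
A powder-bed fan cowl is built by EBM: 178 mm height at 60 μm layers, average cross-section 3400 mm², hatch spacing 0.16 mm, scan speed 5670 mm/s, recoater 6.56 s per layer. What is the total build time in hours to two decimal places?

Layers = ⌈178/0.06⌉ = 2967.
Scan path per layer = 3400 / 0.16, so 21250 mm.
Beam time per layer: 21250 / 5670 → 3.7478 s.
Time per layer = 3.7478 + 6.56 = 10.3078 s.
Build time = 2967 × 10.3078 = 30583.2426 s = 8.50 hours.

8.50 hours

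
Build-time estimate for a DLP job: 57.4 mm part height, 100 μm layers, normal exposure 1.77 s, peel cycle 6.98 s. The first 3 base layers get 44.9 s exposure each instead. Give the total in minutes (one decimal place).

Layers = ⌈57.4/0.1⌉ = 574.
Burn-in layers = 3 × (44.9 + 6.98), so 155.64 s.
Normal layers = 571 × (1.77 + 6.98) = 4996.25 s.
Total = 155.64 + 4996.25 = 5151.89 s = 85.9 minutes.

85.9 minutes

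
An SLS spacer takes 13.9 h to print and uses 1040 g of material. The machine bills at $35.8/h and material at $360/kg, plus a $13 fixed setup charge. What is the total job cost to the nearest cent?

Machine-time cost = 35.8 × 13.9 = $497.62.
Material cost = 360 × 1040/1000 = $374.40.
Total = 497.62 + 374.40 + 13 = $885.02.

$885.02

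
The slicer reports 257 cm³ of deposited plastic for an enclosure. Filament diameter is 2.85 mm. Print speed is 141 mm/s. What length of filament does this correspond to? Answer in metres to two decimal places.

Filament cross-section = π × (2.85/2)² = 6.3794 mm².
L = 257000 mm³ / 6.3794 mm² = 40285.92 mm, i.e. 40.29 m.

40.29 m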